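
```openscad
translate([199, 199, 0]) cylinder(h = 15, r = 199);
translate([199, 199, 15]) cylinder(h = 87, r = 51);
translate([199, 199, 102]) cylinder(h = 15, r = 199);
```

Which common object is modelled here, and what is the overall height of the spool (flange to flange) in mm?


A spool. The overall height is 117 mm.

Three coaxial cylinders, large–small–large — a spool. Two 15 mm flanges and a 87 mm core give 15 + 87 + 15 = 117 mm.


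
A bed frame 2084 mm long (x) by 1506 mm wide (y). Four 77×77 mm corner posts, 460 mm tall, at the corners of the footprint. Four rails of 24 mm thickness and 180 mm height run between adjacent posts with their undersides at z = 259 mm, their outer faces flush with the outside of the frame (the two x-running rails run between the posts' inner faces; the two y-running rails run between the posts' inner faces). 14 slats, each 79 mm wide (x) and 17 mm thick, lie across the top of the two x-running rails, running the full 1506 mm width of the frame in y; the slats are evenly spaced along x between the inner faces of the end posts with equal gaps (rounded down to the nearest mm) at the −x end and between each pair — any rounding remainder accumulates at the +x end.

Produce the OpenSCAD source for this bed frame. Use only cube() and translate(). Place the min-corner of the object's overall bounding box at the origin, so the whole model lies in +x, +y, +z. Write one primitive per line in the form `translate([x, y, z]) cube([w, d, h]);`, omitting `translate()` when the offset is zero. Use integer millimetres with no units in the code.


// slat z = rail_z + rail_h = 259 + 180 = 439
// slat gap = ⌊(1930 − 14·79) / 15⌋ = 54
cube([77, 77, 460]);
translate([0, 1429, 0]) cube([77, 77, 460]);
translate([2007, 0, 0]) cube([77, 77, 460]);
translate([2007, 1429, 0]) cube([77, 77, 460]);
translate([77, 0, 259]) cube([1930, 24, 180]);
translate([77, 1482, 259]) cube([1930, 24, 180]);
translate([0, 77, 259]) cube([24, 1352, 180]);
translate([2060, 77, 259]) cube([24, 1352, 180]);
translate([131, 0, 439]) cube([79, 1506, 17]);
translate([264, 0, 439]) cube([79, 1506, 17]);
translate([397, 0, 439]) cube([79, 1506, 17]);
translate([530, 0, 439]) cube([79, 1506, 17]);
translate([663, 0, 439]) cube([79, 1506, 17]);
translate([796, 0, 439]) cube([79, 1506, 17]);
translate([929, 0, 439]) cube([79, 1506, 17]);
translate([1062, 0, 439]) cube([79, 1506, 17]);
translate([1195, 0, 439]) cube([79, 1506, 17]);
translate([1328, 0, 439]) cube([79, 1506, 17]);
translate([1461, 0, 439]) cube([79, 1506, 17]);
translate([1594, 0, 439]) cube([79, 1506, 17]);
translate([1727, 0, 439]) cube([79, 1506, 17]);
translate([1860, 0, 439]) cube([79, 1506, 17]);


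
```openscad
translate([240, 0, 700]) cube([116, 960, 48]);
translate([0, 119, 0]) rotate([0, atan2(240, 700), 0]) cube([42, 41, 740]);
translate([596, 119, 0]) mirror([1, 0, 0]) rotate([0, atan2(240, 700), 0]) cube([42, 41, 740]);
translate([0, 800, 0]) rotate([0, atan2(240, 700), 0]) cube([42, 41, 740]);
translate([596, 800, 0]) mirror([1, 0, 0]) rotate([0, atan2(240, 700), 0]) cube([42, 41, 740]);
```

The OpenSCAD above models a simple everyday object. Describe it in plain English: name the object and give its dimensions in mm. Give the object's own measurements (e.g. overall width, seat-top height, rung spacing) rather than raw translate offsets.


A sawhorse. A 116×960×48 mm beam (x, y, z) sits on two A-frame leg pairs. Each pair is two raked legs of 42×41 mm section (41 mm along y) splaying symmetrically in x. Each leg rises 700 mm vertically over 240 mm of horizontal reach and is 740 mm long along its own axis. Every leg's outer bottom edge rests on the floor and its outer top edge meets a bottom edge of the beam — the left legs (tilting toward +x) meet the beam's −x bottom edge, the right legs (their mirror images, tilting toward −x) meet its +x bottom edge — so the leg tops tuck under the beam, the beam's underside is 700 mm above the floor, and the feet are 596 mm apart outside-to-outside with the beam centred between them. The two leg pairs are set in 119 mm from either end of the beam.


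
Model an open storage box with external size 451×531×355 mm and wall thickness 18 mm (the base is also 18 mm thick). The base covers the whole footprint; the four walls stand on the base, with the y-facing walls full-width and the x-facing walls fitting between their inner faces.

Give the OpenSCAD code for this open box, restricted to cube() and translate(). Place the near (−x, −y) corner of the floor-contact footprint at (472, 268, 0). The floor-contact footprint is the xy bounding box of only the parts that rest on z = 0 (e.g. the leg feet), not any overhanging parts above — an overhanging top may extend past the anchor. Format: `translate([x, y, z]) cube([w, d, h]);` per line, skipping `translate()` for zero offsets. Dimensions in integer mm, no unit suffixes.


translate([472, 268, 0]) cube([451, 531, 18]);
translate([472, 268, 18]) cube([451, 18, 337]);
translate([472, 781, 18]) cube([451, 18, 337]);
translate([472, 286, 18]) cube([18, 495, 337]);
translate([905, 286, 18]) cube([18, 495, 337]);


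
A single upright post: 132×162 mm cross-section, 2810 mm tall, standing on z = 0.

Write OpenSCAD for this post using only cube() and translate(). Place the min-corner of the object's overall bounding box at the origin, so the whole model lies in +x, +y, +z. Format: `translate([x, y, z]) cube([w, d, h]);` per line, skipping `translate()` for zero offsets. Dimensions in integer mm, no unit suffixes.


cube([132, 162, 2810]);


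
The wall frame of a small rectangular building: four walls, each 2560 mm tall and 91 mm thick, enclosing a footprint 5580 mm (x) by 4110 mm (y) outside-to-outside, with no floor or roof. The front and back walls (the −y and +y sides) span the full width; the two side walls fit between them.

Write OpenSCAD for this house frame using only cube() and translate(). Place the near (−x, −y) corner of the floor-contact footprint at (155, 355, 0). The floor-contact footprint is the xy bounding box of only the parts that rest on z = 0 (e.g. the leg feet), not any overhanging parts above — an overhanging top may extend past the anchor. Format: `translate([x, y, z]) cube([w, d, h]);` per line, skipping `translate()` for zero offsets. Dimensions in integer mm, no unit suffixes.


translate([155, 355, 0]) cube([5580, 91, 2560]);
translate([155, 4374, 0]) cube([5580, 91, 2560]);
translate([155, 446, 0]) cube([91, 3928, 2560]);
translate([5644, 446, 0]) cube([91, 3928, 2560]);


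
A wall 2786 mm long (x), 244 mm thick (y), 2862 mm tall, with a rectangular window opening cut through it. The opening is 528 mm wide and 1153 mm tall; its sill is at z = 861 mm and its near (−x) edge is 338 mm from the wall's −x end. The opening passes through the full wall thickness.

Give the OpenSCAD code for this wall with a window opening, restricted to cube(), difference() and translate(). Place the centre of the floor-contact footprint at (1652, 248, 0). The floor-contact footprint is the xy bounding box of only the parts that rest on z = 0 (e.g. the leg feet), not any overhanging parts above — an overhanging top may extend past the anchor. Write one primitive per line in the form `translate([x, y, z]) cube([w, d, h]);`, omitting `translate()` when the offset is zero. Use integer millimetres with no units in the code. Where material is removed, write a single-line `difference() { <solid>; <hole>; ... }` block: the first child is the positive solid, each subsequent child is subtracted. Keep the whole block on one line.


difference() { translate([259, 126, 0]) cube([2786, 244, 2862]); translate([597, 126, 861]) cube([528, 244, 1153]); }


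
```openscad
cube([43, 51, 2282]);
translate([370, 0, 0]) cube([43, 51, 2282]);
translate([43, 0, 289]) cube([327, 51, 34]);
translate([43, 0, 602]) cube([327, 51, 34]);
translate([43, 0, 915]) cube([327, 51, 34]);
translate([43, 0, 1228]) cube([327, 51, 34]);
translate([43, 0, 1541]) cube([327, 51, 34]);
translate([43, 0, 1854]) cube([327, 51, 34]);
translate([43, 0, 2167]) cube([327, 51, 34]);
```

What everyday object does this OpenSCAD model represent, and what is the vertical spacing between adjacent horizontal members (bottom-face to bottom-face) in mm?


A ladder. The rung spacing is 313 mm.

Two tall 43×51 posts with 7 short bars between them — a ladder. Adjacent rungs sit at z = 289 and z = 602, so the spacing is 602 − 289 = 313 mm.


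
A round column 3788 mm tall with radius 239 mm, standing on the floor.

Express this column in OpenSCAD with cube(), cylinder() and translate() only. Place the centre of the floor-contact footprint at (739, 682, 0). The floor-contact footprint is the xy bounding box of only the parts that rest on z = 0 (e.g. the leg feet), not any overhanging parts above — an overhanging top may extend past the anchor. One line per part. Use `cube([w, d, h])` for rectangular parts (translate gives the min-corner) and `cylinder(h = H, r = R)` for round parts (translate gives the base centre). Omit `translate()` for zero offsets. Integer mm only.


translate([739, 682, 0]) cylinder(h = 3788, r = 239);


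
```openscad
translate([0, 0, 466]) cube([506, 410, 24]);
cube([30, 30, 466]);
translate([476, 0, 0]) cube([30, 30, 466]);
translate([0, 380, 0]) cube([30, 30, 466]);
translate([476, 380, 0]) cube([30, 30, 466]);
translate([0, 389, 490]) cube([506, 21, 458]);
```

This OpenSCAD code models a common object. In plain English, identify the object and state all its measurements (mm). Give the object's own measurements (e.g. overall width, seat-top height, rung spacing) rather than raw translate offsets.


A chair. The seat is a 506×410×24 mm slab with its top at z = 490 mm, on four 30×30 mm corner legs (flush with the seat edges, standing on z = 0). A flat backrest 21 mm thick, 458 mm tall, spans the full seat width and rises from the seat top along its +y edge, rear face flush with the rear of the seat.


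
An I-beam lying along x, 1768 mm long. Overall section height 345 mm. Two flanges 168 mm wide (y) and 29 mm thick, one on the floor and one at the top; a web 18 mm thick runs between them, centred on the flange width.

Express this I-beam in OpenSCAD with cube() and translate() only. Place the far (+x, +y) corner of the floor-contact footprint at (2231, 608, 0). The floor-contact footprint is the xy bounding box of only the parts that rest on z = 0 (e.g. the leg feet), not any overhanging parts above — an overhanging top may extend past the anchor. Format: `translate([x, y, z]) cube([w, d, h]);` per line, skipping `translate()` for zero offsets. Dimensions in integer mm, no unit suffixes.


translate([463, 440, 0]) cube([1768, 168, 29]);
translate([463, 515, 29]) cube([1768, 18, 287]);
translate([463, 440, 316]) cube([1768, 168, 29]);


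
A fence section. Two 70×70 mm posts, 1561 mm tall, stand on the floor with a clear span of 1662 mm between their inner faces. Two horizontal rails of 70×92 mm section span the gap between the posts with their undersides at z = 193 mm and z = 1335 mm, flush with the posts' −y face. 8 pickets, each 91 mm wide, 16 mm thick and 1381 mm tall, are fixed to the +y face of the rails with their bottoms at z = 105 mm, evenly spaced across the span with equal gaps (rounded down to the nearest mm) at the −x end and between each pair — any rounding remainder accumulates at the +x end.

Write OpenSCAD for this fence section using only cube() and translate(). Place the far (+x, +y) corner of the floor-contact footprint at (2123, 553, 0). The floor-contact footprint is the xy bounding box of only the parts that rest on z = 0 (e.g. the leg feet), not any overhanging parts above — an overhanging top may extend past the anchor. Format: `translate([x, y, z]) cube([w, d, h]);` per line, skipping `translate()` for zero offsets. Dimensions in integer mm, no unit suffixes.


translate([321, 483, 0]) cube([70, 70, 1561]);
translate([2053, 483, 0]) cube([70, 70, 1561]);
translate([391, 483, 193]) cube([1662, 70, 92]);
translate([391, 483, 1335]) cube([1662, 70, 92]);
translate([494, 553, 105]) cube([91, 16, 1381]);
translate([688, 553, 105]) cube([91, 16, 1381]);
translate([882, 553, 105]) cube([91, 16, 1381]);
translate([1076, 553, 105]) cube([91, 16, 1381]);
translate([1270, 553, 105]) cube([91, 16, 1381]);
translate([1464, 553, 105]) cube([91, 16, 1381]);
translate([1658, 553, 105]) cube([91, 16, 1381]);
translate([1852, 553, 105]) cube([91, 16, 1381]);


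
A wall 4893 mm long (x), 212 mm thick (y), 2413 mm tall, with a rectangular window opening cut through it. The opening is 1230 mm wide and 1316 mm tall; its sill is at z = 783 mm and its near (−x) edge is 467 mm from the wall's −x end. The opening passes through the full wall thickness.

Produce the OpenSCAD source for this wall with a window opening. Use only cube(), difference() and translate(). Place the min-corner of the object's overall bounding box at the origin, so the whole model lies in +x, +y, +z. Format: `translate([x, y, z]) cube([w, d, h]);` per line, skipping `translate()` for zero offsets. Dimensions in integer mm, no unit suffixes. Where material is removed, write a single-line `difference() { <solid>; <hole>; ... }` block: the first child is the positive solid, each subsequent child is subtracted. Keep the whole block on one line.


difference() { cube([4893, 212, 2413]); translate([467, 0, 783]) cube([1230, 212, 1316]); }


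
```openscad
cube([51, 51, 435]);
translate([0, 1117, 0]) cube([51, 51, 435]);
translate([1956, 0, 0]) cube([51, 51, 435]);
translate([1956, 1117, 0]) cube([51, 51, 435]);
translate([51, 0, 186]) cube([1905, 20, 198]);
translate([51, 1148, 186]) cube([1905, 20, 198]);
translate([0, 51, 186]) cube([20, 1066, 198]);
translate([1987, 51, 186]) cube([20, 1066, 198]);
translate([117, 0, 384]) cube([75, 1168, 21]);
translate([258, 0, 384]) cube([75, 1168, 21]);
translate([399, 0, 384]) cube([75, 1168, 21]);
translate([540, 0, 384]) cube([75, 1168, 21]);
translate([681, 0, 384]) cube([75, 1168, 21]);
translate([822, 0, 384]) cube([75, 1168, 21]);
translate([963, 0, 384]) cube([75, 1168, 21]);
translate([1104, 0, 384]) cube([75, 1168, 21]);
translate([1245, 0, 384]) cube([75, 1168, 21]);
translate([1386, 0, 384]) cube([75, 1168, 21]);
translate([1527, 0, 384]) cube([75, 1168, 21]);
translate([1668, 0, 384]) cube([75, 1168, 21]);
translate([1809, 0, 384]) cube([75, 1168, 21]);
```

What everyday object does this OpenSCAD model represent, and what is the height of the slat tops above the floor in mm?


A bed frame. The slat-top height is 405 mm.

Four posts, four rails, and a row of slats — a bed frame. Slats sit on the rails at z = 186 + 198 = 384; with slat thickness 21, the top is 405 mm.


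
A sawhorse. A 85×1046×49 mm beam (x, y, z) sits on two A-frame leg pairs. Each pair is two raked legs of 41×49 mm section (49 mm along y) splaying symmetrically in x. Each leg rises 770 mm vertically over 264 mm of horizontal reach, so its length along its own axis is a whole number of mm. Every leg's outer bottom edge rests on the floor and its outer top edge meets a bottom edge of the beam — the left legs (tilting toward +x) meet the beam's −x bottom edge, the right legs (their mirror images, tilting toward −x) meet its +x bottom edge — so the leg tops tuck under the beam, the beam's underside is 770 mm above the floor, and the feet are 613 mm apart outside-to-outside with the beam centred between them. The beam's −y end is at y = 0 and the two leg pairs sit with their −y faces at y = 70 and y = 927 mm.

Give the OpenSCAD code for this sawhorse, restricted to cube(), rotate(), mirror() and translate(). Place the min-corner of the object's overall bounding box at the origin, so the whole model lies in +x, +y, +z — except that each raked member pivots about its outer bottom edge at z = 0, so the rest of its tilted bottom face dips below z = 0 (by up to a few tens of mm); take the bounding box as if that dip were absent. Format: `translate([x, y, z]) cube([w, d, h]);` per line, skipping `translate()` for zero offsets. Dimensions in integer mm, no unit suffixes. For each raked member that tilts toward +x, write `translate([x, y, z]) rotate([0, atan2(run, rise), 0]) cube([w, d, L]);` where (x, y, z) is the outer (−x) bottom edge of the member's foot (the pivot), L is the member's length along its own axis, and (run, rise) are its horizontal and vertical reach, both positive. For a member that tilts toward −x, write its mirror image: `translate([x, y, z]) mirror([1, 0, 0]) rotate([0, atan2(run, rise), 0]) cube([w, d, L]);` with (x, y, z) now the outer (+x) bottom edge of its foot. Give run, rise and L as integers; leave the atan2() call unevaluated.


translate([264, 0, 770]) cube([85, 1046, 49]);
translate([0, 70, 0]) rotate([0, atan2(264, 770), 0]) cube([41, 49, 814]);
translate([613, 70, 0]) mirror([1, 0, 0]) rotate([0, atan2(264, 770), 0]) cube([41, 49, 814]);
translate([0, 927, 0]) rotate([0, atan2(264, 770), 0]) cube([41, 49, 814]);
translate([613, 927, 0]) mirror([1, 0, 0]) rotate([0, atan2(264, 770), 0]) cube([41, 49, 814]);


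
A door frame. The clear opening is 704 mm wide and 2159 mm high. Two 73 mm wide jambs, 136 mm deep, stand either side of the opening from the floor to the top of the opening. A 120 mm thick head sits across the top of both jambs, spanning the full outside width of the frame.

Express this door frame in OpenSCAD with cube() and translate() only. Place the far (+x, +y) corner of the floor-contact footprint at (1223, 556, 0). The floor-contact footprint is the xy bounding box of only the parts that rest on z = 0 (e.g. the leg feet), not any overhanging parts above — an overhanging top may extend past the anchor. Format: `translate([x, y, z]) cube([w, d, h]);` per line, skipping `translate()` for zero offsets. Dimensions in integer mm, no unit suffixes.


translate([373, 420, 0]) cube([73, 136, 2159]);
translate([1150, 420, 0]) cube([73, 136, 2159]);
translate([373, 420, 2159]) cube([850, 136, 120]);


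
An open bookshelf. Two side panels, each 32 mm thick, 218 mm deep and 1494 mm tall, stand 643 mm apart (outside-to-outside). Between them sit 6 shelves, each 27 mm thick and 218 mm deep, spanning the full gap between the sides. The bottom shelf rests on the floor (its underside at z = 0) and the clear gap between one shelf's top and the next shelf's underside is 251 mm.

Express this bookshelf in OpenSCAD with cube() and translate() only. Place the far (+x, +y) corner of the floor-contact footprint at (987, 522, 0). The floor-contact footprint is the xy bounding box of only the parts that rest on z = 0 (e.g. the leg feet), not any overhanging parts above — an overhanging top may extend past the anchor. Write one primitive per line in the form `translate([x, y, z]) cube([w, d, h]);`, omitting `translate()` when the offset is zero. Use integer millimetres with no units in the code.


translate([344, 304, 0]) cube([32, 218, 1494]);
translate([955, 304, 0]) cube([32, 218, 1494]);
translate([376, 304, 0]) cube([579, 218, 27]);
translate([376, 304, 278]) cube([579, 218, 27]);
translate([376, 304, 556]) cube([579, 218, 27]);
translate([376, 304, 834]) cube([579, 218, 27]);
translate([376, 304, 1112]) cube([579, 218, 27]);
translate([376, 304, 1390]) cube([579, 218, 27]);


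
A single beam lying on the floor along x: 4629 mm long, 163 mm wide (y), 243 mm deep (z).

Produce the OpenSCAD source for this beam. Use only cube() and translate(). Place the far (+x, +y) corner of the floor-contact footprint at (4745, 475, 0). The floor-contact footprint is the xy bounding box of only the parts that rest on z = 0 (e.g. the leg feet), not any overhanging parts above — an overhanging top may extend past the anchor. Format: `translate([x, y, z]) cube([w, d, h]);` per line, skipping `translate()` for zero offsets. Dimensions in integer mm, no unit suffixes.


translate([116, 312, 0]) cube([4629, 163, 243]);


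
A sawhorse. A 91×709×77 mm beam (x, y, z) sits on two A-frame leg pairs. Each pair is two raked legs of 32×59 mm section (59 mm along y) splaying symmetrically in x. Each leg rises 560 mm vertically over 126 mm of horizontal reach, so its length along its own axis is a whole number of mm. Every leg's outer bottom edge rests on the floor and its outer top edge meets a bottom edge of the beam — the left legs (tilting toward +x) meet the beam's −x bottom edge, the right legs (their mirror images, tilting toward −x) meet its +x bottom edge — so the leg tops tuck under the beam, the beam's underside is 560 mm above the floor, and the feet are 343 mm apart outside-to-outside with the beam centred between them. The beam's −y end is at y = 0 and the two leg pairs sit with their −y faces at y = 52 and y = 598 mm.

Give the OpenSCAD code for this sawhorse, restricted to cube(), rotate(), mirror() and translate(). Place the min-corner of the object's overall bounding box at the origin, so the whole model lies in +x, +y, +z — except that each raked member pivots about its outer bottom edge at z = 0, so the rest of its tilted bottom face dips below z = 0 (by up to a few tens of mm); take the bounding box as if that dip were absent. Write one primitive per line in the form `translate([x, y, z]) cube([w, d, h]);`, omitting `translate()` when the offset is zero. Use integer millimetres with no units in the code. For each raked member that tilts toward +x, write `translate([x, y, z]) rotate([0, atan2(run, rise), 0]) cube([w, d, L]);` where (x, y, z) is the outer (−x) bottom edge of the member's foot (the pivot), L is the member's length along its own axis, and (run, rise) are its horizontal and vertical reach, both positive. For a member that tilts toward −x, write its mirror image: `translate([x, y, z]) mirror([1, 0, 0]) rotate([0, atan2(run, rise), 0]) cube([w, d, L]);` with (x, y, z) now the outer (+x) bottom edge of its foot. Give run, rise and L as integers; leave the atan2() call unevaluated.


translate([126, 0, 560]) cube([91, 709, 77]);
translate([0, 52, 0]) rotate([0, atan2(126, 560), 0]) cube([32, 59, 574]);
translate([343, 52, 0]) mirror([1, 0, 0]) rotate([0, atan2(126, 560), 0]) cube([32, 59, 574]);
translate([0, 598, 0]) rotate([0, atan2(126, 560), 0]) cube([32, 59, 574]);
translate([343, 598, 0]) mirror([1, 0, 0]) rotate([0, atan2(126, 560), 0]) cube([32, 59, 574]);


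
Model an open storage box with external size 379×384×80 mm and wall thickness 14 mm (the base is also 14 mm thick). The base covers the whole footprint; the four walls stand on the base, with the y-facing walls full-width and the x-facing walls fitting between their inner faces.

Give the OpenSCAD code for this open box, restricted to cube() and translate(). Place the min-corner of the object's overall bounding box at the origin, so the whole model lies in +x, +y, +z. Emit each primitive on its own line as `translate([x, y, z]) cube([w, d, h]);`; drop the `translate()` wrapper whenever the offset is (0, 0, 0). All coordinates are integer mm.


cube([379, 384, 14]);
translate([0, 0, 14]) cube([379, 14, 66]);
translate([0, 370, 14]) cube([379, 14, 66]);
translate([0, 14, 14]) cube([14, 356, 66]);
translate([365, 14, 14]) cube([14, 356, 66]);


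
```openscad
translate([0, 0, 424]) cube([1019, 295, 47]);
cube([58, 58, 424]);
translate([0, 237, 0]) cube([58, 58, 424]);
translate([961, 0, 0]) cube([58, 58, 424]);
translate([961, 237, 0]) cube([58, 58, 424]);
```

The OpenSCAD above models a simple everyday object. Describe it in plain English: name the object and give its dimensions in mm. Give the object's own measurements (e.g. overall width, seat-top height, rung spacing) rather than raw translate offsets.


A long wooden bench with a 1019 mm (x) × 295 mm (y) seat, 47 mm thick, its top surface 471 mm above the floor. Four 58 mm square legs at the seat corners, flush with the edges, run from z = 0 to the seat underside.


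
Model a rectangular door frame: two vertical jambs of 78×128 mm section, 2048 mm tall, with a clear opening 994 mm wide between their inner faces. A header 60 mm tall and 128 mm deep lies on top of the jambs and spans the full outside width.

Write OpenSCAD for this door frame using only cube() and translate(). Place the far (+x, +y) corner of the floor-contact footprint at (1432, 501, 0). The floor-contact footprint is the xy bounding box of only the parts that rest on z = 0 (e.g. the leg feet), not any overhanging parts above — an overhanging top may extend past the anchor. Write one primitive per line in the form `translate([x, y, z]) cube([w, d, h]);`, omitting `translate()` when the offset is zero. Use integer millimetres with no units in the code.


translate([282, 373, 0]) cube([78, 128, 2048]);
translate([1354, 373, 0]) cube([78, 128, 2048]);
translate([282, 373, 2048]) cube([1150, 128, 60]);


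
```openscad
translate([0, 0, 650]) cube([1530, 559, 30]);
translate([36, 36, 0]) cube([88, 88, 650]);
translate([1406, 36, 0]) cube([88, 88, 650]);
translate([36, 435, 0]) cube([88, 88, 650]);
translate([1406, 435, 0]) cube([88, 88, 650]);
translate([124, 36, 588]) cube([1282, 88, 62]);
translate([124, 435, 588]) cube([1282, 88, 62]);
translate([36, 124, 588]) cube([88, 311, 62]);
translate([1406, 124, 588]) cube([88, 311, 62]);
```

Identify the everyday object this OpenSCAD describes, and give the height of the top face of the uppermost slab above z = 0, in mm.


A table. The table height is 680 mm.

A 1530×559×30 slab sits at z = 650 on four 88 mm square posts — a table. The top surface is at 650 + 30 = 680 mm.


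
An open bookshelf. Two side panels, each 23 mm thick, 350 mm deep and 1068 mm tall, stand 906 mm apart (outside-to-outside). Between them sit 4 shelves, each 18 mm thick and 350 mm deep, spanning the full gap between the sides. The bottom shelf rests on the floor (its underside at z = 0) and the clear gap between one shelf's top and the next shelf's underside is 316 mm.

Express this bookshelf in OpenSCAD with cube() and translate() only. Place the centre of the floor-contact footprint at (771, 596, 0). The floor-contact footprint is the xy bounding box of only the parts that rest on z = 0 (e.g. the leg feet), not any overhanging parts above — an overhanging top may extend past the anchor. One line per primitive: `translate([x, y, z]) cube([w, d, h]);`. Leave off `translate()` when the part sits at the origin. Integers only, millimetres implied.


translate([318, 421, 0]) cube([23, 350, 1068]);
translate([1201, 421, 0]) cube([23, 350, 1068]);
translate([341, 421, 0]) cube([860, 350, 18]);
translate([341, 421, 334]) cube([860, 350, 18]);
translate([341, 421, 668]) cube([860, 350, 18]);
translate([341, 421, 1002]) cube([860, 350, 18]);


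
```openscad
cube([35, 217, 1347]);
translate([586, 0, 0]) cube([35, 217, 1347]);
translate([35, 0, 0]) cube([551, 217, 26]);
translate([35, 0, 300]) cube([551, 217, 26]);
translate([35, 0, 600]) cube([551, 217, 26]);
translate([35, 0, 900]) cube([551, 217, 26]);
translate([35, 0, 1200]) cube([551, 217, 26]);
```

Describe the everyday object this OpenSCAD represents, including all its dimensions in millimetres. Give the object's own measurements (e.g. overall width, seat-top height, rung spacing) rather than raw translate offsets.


An open bookshelf. Two side panels, each 35 mm thick, 217 mm deep and 1347 mm tall, stand 621 mm apart (outside-to-outside). Between them sit 5 shelves, each 26 mm thick and 217 mm deep, spanning the full gap between the sides. The bottom shelf rests on the floor (its underside at z = 0) and the clear gap between one shelf's top and the next shelf's underside is 274 mm.


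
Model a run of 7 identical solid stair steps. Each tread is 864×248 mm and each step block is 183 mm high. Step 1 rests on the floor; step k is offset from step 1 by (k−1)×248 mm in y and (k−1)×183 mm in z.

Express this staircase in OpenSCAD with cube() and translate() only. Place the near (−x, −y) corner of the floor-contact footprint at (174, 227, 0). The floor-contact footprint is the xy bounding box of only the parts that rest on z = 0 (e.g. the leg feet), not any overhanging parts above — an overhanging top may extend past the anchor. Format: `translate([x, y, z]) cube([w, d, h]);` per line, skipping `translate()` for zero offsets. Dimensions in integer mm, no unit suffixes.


translate([174, 227, 0]) cube([864, 248, 183]);
translate([174, 475, 183]) cube([864, 248, 183]);
translate([174, 723, 366]) cube([864, 248, 183]);
translate([174, 971, 549]) cube([864, 248, 183]);
translate([174, 1219, 732]) cube([864, 248, 183]);
translate([174, 1467, 915]) cube([864, 248, 183]);
translate([174, 1715, 1098]) cube([864, 248, 183]);


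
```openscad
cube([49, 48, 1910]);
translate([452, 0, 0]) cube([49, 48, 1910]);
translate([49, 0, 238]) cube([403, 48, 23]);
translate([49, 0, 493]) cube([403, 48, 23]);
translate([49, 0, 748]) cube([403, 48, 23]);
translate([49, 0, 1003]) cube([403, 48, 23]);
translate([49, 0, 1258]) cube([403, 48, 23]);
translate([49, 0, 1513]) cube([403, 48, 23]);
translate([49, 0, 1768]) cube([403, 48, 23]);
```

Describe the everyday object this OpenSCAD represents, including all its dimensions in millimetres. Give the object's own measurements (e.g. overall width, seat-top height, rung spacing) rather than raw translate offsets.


A straight ladder. Two 49×48 mm vertical rails, 1910 mm tall, stand 501 mm apart (outside-to-outside) with their front faces coplanar on the −y side. 7 rungs, each 48 mm deep and 23 mm tall, span between the inner faces of the rails, front faces flush with the rails. The lowest rung's underside is at z = 238 mm and rungs are spaced 255 mm apart (underside to underside).


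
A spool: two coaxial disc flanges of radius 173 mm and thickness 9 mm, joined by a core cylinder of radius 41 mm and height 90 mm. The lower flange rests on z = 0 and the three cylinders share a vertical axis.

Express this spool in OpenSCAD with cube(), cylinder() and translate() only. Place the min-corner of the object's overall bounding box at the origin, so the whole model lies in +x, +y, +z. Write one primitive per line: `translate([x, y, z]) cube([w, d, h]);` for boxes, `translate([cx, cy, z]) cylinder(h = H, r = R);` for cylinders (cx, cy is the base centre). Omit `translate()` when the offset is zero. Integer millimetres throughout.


translate([173, 173, 0]) cylinder(h = 9, r = 173);
translate([173, 173, 9]) cylinder(h = 90, r = 41);
translate([173, 173, 99]) cylinder(h = 9, r = 173);


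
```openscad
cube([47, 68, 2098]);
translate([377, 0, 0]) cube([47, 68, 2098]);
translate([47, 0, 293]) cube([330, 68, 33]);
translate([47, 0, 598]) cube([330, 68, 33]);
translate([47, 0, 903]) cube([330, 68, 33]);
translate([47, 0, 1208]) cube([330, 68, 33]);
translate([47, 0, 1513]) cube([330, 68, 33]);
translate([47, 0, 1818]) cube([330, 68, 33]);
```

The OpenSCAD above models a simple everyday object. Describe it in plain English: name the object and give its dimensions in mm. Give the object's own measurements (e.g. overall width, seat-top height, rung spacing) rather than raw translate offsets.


A straight ladder. Two 47×68 mm vertical rails, 2098 mm tall, stand 424 mm apart (outside-to-outside) with their front faces coplanar on the −y side. 6 rungs, each 68 mm deep and 33 mm tall, span between the inner faces of the rails, front faces flush with the rails. The lowest rung's underside is at z = 293 mm and rungs are spaced 305 mm apart (underside to underside).


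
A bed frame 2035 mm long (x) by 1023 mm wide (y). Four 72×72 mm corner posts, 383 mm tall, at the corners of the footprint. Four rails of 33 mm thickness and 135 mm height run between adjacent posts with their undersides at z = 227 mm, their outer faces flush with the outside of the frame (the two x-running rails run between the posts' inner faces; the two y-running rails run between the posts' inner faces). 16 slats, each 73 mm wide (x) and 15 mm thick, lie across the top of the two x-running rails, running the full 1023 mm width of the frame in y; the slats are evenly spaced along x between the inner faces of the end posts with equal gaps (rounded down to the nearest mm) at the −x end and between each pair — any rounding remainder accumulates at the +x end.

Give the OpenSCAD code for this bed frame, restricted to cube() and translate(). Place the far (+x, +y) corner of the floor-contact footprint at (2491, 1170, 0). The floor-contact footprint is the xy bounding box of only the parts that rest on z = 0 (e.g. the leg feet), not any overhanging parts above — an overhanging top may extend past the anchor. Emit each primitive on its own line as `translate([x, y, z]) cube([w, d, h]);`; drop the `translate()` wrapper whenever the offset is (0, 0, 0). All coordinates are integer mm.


translate([456, 147, 0]) cube([72, 72, 383]);
translate([456, 1098, 0]) cube([72, 72, 383]);
translate([2419, 147, 0]) cube([72, 72, 383]);
translate([2419, 1098, 0]) cube([72, 72, 383]);
translate([528, 147, 227]) cube([1891, 33, 135]);
translate([528, 1137, 227]) cube([1891, 33, 135]);
translate([456, 219, 227]) cube([33, 879, 135]);
translate([2458, 219, 227]) cube([33, 879, 135]);
translate([570, 147, 362]) cube([73, 1023, 15]);
translate([685, 147, 362]) cube([73, 1023, 15]);
translate([800, 147, 362]) cube([73, 1023, 15]);
translate([915, 147, 362]) cube([73, 1023, 15]);
translate([1030, 147, 362]) cube([73, 1023, 15]);
translate([1145, 147, 362]) cube([73, 1023, 15]);
translate([1260, 147, 362]) cube([73, 1023, 15]);
translate([1375, 147, 362]) cube([73, 1023, 15]);
translate([1490, 147, 362]) cube([73, 1023, 15]);
translate([1605, 147, 362]) cube([73, 1023, 15]);
translate([1720, 147, 362]) cube([73, 1023, 15]);
translate([1835, 147, 362]) cube([73, 1023, 15]);
translate([1950, 147, 362]) cube([73, 1023, 15]);
translate([2065, 147, 362]) cube([73, 1023, 15]);
translate([2180, 147, 362]) cube([73, 1023, 15]);
translate([2295, 147, 362]) cube([73, 1023, 15]);


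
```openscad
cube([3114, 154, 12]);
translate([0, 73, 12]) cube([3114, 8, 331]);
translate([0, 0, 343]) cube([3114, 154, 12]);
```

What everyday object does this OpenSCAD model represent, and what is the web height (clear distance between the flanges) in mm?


An I-beam. The web height is 331 mm.

Two wide flanges with a thin centred web — an I-beam. Overall 355 mm minus two 12 mm flanges gives a web of 355 − 2·12 = 331 mm.


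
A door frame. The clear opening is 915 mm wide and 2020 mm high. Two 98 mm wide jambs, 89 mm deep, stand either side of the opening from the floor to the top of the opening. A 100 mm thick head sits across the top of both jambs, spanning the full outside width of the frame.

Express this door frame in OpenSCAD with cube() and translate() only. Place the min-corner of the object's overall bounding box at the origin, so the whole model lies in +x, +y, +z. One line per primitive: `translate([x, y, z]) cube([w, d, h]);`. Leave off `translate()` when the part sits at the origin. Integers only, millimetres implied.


cube([98, 89, 2020]);
translate([1013, 0, 0]) cube([98, 89, 2020]);
translate([0, 0, 2020]) cube([1111, 89, 100]);


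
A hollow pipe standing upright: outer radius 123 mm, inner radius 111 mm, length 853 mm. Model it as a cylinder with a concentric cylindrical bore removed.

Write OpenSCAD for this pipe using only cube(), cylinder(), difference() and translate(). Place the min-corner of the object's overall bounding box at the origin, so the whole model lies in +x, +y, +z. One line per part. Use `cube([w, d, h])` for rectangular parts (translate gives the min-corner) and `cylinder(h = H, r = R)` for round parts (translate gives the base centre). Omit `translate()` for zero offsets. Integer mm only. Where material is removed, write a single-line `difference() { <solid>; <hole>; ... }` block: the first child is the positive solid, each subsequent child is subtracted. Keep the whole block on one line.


difference() { translate([123, 123, 0]) cylinder(h = 853, r = 123); translate([123, 123, 0]) cylinder(h = 853, r = 111); }


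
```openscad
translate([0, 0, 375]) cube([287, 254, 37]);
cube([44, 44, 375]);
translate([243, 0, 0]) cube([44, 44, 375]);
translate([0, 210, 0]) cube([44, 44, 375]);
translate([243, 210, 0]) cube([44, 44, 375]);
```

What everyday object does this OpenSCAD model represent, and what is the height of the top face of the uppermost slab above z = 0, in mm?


A stool. The seat height is 412 mm.

A 287×254×37 slab at z = 375 on four corner posts — a stool. The seat top is 375 + 37 = 412 mm.


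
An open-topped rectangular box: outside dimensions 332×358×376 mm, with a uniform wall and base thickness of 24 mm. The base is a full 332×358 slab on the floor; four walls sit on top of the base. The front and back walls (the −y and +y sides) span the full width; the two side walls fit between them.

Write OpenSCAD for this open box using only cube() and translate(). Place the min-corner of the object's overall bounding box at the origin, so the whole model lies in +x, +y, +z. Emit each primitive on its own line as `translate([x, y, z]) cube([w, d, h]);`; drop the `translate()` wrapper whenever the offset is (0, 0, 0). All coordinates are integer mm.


cube([332, 358, 24]);
translate([0, 0, 24]) cube([332, 24, 352]);
translate([0, 334, 24]) cube([332, 24, 352]);
translate([0, 24, 24]) cube([24, 310, 352]);
translate([308, 24, 24]) cube([24, 310, 352]);


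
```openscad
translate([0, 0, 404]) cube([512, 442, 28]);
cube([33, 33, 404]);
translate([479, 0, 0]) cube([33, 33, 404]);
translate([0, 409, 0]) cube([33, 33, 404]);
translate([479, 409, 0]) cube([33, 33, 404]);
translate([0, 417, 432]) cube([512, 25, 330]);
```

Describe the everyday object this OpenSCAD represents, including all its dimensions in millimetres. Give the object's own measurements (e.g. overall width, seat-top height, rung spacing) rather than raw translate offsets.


A chair. The seat is a 512×442×28 mm slab with its top at z = 432 mm, on four 33×33 mm corner legs (flush with the seat edges, standing on z = 0). A flat backrest 25 mm thick, 330 mm tall, spans the full seat width and rises from the seat top along its +y edge, rear face flush with the rear of the seat.


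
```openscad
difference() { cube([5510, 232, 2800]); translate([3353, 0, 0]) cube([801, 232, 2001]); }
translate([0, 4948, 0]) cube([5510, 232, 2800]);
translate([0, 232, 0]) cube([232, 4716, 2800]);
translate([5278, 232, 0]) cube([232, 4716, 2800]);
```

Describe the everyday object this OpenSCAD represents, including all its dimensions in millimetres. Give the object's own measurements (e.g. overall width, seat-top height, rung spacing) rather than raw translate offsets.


A single room: four walls, each 2800 mm tall and 232 mm thick, enclosing an outside footprint 5510×5180 mm (x × y), no floor or roof. The front and back walls (−y and +y sides) run the full x-width; the side walls fit between their inner faces. A door opening 801 mm wide and 2001 mm tall is cut through the front wall from the floor up, its −x edge 3353 mm from the wall's −x end.


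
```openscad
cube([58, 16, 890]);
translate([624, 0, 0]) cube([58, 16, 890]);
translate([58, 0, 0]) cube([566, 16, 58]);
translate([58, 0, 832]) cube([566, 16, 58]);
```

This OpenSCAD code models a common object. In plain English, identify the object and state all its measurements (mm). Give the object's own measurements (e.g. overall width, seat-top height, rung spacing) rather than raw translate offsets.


A rectangular picture frame lying in the x–z plane (depth along y). The opening is 566 mm wide (x) by 774 mm tall (z), surrounded by a border 58 mm wide on all four sides. The frame is 16 mm deep and is made of two full-height vertical stiles with two horizontal rails fitted between them.


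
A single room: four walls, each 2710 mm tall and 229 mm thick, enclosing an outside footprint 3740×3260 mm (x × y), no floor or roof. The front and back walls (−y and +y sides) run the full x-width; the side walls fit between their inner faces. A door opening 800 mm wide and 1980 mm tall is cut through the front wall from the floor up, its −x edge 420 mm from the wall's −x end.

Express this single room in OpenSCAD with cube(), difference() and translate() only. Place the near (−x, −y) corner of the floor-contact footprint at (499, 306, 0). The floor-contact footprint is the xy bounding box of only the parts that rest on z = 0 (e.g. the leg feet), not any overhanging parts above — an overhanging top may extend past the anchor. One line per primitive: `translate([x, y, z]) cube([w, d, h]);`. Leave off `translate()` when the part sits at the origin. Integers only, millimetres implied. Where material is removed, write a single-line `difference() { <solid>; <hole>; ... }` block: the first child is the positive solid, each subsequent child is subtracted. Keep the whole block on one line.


difference() { translate([499, 306, 0]) cube([3740, 229, 2710]); translate([919, 306, 0]) cube([800, 229, 1980]); }
translate([499, 3337, 0]) cube([3740, 229, 2710]);
translate([499, 535, 0]) cube([229, 2802, 2710]);
translate([4010, 535, 0]) cube([229, 2802, 2710]);
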